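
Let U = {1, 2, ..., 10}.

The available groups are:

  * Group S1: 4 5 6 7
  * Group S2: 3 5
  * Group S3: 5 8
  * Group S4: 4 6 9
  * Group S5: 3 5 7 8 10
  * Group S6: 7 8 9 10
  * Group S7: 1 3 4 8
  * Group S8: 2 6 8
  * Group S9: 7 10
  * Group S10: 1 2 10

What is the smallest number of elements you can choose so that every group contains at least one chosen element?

4

Take H = {3, 5, 6, 10}. Each listed group contains at least one of these, so H is a hitting set of size 4.
No choice of 3 elements meets every group, so 4 is the minimum.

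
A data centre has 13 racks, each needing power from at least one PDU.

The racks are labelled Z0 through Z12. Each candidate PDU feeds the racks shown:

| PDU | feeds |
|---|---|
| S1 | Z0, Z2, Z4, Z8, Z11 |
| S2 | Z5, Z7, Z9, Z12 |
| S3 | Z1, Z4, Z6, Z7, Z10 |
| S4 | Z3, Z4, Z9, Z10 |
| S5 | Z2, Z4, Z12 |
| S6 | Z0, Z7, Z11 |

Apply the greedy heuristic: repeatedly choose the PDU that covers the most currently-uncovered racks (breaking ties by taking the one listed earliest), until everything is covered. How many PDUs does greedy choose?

4

Greedy: pick S1 (covers 5 new) → pick S2 (covers 4 new) → pick S3 (covers 3 new) → pick S4 (covers 1 new). Total picks: 4.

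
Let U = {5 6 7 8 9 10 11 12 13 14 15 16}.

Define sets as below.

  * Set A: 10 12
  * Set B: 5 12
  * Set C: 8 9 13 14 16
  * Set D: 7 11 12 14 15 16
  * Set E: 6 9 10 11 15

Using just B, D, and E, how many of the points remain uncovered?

Union of B, D, E = {5, 6, 7, 9, 10, 11, 12, 14, 15, 16}.
Not covered: 8, 13 — 2 points.

2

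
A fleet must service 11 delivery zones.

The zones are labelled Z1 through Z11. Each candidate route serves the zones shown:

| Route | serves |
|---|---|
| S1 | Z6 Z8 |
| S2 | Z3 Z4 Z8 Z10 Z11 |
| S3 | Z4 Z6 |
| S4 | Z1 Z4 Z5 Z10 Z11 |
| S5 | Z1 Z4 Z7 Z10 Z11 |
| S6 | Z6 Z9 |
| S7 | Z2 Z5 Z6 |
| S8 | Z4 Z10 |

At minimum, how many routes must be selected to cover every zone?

Take {S2, S5, S6, S7}. Their union is {Z1, Z2, Z3, Z4, Z5, Z6, Z7, Z8, Z9, Z10, Z11}, which is all 11 zones.
No 3 of the 8 routes cover everything (all 56 combinations miss at least one zone), so 4 is optimal.

4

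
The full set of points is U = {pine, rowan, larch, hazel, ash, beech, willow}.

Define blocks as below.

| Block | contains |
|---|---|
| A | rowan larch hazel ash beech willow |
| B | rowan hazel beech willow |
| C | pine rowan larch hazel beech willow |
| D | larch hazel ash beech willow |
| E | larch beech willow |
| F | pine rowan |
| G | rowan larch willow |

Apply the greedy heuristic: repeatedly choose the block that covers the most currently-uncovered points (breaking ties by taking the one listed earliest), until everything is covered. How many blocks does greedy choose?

Greedy: pick A (covers 6 new) → pick C (covers 1 new). Total picks: 2.

2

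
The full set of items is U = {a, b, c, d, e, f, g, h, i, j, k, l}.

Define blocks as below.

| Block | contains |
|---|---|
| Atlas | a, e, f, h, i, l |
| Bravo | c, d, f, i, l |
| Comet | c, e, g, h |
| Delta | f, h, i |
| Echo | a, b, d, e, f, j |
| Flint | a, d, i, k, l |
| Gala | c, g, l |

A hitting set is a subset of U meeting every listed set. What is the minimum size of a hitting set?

T = {f, h, l} meets every block (each contains at least one member of T), and |T| = 3.
No choice of 2 items meets every block, so 3 is the minimum.

3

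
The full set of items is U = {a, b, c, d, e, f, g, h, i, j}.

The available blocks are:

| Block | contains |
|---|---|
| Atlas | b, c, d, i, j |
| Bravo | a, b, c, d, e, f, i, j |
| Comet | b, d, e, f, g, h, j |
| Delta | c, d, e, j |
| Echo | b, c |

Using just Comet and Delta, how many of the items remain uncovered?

2

Union of Comet, Delta = {b, c, d, e, f, g, h, j}.
Not covered: a, i — 2 items.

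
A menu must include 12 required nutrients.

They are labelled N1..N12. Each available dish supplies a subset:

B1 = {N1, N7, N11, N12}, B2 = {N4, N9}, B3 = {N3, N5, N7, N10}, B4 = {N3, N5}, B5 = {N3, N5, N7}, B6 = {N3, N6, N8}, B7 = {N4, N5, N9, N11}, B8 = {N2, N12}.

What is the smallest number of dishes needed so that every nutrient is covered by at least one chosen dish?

5

Take {B1, B3, B6, B7, B8}. Their union is {N1, N2, N3, N4, N5, N6, N7, N8, N9, N10, N11, N12}, which is all 12 nutrients.
No 4 of the 8 dishes cover everything (all 70 combinations miss at least one nutrient), so 5 is optimal.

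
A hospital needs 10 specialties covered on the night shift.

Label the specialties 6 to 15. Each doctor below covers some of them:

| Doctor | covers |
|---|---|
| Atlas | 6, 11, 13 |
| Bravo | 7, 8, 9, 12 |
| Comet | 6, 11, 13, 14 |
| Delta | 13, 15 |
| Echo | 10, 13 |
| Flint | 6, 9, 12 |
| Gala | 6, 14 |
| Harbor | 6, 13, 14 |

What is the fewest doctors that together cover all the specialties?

Take {Bravo, Comet, Delta, Echo}. Their union is {6, 7, 8, 9, 10, 11, 12, 13, 14, 15}, which is all 10 specialties.
No 3 of the 8 doctors cover everything (all 56 combinations miss at least one specialty), so 4 is optimal.

4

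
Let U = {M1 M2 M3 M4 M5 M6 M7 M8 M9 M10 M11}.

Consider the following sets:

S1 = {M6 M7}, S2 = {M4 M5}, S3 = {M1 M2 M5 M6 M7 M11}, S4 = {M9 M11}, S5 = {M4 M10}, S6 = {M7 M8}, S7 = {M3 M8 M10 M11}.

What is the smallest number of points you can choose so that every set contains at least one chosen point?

3

Take H = {M4, M7, M11}. Each listed set contains at least one of these, so H is a hitting set of size 3.
The sets S1, S2, S4 are pairwise disjoint, so any hitting set needs a separate point for each — at least 3. Hence 3 is optimal.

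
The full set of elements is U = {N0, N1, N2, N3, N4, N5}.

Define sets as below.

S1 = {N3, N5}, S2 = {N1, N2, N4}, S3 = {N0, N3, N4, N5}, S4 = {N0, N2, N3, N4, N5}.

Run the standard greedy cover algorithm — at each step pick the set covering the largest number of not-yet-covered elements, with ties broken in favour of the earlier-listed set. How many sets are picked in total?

2

Greedy: pick S4 (covers 5 new) → pick S2 (covers 1 new). Total picks: 2.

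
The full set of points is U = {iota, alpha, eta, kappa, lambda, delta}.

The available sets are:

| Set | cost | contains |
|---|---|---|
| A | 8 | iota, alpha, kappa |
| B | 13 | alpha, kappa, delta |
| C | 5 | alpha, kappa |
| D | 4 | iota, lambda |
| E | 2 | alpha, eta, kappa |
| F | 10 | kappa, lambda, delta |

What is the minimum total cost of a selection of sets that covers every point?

D, E, F together cover every point (D ∪ E ∪ F = {iota, alpha, eta, kappa, lambda, delta}); total cost 4 + 2 + 10 = 16.
No covering selection has total cost below 16.

16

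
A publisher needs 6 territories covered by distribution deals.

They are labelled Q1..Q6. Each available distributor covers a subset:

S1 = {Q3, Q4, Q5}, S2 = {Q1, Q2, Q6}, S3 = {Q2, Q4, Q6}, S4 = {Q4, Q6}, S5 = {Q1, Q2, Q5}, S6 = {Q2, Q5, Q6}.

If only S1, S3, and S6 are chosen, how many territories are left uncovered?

1

Union of S1, S3, S6 = {Q2, Q3, Q4, Q5, Q6}.
Not covered: Q1 — 1 territory.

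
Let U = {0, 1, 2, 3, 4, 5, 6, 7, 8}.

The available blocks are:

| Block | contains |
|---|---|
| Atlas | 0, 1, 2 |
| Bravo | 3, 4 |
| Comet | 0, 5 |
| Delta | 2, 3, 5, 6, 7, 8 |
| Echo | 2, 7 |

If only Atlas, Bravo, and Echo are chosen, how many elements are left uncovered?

Union of Atlas, Bravo, Echo = {0, 1, 2, 3, 4, 7}.
Not covered: 5, 6, 8 — 3 elements.

3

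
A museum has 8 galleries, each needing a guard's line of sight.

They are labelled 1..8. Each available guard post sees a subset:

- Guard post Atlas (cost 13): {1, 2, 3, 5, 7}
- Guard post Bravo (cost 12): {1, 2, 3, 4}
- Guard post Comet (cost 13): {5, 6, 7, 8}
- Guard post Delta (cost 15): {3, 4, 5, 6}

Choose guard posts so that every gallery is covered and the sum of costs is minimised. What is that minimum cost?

Bravo, Comet together cover every gallery (Bravo ∪ Comet = {1, 2, 3, 4, 5, 6, 7, 8}); total cost 12 + 13 = 25.
The greedy pick Atlas, Comet, Bravo costs 38; no covering selection beats 25.

25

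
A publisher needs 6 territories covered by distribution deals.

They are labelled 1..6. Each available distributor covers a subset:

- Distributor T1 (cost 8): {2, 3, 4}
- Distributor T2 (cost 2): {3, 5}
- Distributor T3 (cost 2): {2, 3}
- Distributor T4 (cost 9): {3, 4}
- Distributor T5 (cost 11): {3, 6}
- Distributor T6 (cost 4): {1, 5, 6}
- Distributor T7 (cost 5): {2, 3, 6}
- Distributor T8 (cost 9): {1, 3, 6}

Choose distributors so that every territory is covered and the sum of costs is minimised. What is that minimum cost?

12

T1, T6 together cover every territory (T1 ∪ T6 = {1, 2, 3, 4, 5, 6}); total cost 8 + 4 = 12.
The greedy pick T2, T3, T6, T1 costs 16; no covering selection beats 12.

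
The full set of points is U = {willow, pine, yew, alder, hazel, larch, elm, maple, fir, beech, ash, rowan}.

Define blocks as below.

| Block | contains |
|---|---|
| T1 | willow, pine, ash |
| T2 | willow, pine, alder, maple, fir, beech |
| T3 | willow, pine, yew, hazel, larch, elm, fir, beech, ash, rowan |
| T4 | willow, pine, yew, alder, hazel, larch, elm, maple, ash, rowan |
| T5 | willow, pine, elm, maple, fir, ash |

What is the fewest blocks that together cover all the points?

2

Take {T2, T3}. Their union is {willow, pine, yew, alder, hazel, larch, elm, maple, fir, beech, ash, rowan}, which is all 12 points.
No single block has all 12 points (the largest, T3, has 10), so 2 is optimal.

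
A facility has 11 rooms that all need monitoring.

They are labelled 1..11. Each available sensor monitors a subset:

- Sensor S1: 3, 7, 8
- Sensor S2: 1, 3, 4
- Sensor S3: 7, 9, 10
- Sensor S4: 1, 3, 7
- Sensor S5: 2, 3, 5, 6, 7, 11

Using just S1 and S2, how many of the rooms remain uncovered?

6

Union of S1, S2 = {1, 3, 4, 7, 8}.
Not covered: 2, 5, 6, 9, 10, 11 — 6 rooms.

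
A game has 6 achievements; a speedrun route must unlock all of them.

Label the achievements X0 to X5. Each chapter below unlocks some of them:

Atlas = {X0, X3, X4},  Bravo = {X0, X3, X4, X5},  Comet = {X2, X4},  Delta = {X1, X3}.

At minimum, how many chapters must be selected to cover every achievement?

3

Bravo and Comet and Delta together: Bravo ∪ Comet ∪ Delta = {X0, X1, X2, X3, X4, X5} — every achievement is covered.
Only Delta contains X1, so Delta is forced; the remaining 4 achievements need at least 2 more chapters (each remaining chapter adds at most 3) — so at least 3 chapters are needed, and 3 is optimal.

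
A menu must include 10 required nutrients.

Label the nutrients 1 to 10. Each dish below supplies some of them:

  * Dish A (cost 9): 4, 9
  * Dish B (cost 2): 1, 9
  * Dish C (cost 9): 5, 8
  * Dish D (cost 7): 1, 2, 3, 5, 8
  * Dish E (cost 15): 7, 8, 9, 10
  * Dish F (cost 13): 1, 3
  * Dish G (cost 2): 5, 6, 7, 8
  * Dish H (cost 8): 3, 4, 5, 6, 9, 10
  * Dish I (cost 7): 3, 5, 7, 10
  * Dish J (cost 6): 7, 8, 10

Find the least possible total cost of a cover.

D, G, H together cover every nutrient (D ∪ G ∪ H = {1, 2, 3, 4, 5, 6, 7, 8, 9, 10}); total cost 7 + 2 + 8 = 17.
The greedy pick G, B, H, D costs 19; no covering selection beats 17.

17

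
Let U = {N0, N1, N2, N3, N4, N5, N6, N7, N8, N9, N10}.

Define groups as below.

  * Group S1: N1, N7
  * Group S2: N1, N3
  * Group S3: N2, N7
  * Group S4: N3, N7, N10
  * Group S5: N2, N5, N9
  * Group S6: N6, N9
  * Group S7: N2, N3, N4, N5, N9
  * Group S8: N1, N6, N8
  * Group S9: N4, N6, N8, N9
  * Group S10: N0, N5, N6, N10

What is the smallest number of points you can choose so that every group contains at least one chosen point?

4

The 4 points {N1, N5, N6, N7} hit every group.
No choice of 3 points meets every group, so 4 is the minimum.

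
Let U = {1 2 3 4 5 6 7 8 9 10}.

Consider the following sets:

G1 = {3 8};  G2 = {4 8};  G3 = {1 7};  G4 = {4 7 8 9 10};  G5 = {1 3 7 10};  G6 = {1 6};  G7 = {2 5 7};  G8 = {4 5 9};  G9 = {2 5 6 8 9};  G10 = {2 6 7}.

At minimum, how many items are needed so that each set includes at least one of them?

H = {1, 7, 8, 9} meets every set (each contains at least one member of H), and |H| = 4.
No choice of 3 items meets every set, so 4 is the minimum.

4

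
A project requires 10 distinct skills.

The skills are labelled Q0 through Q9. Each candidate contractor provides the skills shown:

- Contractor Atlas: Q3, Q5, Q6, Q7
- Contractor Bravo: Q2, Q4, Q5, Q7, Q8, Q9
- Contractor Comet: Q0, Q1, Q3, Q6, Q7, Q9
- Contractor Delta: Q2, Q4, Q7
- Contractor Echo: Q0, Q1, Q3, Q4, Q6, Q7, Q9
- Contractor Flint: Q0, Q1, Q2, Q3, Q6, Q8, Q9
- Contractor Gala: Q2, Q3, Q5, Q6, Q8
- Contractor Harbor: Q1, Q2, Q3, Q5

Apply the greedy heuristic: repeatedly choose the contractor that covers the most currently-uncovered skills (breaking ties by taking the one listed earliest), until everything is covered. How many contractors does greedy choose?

Greedy: pick Echo (covers 7 new) → pick Bravo (covers 3 new). Total picks: 2.

2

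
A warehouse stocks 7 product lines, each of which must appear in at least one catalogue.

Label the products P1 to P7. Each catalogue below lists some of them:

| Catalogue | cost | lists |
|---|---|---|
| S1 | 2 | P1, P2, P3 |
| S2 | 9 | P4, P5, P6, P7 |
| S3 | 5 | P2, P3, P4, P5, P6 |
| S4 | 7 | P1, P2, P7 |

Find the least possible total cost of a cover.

S1, S2 together cover every product (S1 ∪ S2 = {P1, P2, P3, P4, P5, P6, P7}); total cost 2 + 9 = 11.
The greedy pick S1, S3, S4 costs 14; no covering selection beats 11.

11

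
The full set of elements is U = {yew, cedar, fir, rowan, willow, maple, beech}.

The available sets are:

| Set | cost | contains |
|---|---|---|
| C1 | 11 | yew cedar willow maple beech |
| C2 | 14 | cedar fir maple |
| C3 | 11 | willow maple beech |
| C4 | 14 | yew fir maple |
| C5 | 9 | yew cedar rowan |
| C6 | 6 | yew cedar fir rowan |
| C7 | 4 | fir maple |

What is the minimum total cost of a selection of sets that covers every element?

17

C3, C6 together cover every element (C3 ∪ C6 = {yew, cedar, fir, rowan, willow, maple, beech}); total cost 11 + 6 = 17.
No covering selection has total cost below 17.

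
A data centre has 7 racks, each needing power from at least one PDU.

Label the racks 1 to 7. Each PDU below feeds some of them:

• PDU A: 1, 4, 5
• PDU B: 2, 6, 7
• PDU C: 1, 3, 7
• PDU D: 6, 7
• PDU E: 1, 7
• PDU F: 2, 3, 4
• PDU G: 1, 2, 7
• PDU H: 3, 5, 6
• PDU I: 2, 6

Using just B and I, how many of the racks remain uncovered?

4

Union of B, I = {2, 6, 7}.
Not covered: 1, 3, 4, 5 — 4 racks.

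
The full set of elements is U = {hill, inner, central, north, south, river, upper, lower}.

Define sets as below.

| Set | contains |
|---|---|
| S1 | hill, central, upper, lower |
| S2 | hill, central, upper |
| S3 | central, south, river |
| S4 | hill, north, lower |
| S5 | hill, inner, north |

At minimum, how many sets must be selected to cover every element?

S1 and S3 and S5 together: S1 ∪ S3 ∪ S5 = {hill, inner, central, north, south, river, upper, lower} — every element is covered.
Only S5 contains inner, so S5 is forced; the remaining 5 elements need at least 2 more sets (each remaining set adds at most 3) — so at least 3 sets are needed, and 3 is optimal.

3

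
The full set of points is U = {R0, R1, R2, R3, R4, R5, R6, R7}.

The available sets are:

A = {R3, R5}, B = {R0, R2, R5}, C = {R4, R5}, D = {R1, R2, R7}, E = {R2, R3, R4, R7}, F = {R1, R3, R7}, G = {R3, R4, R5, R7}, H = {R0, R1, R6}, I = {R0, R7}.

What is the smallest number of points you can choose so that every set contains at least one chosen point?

3

T = {R5, R6, R7} meets every set (each contains at least one member of T), and |T| = 3.
No choice of 2 points meets every set, so 3 is the minimum.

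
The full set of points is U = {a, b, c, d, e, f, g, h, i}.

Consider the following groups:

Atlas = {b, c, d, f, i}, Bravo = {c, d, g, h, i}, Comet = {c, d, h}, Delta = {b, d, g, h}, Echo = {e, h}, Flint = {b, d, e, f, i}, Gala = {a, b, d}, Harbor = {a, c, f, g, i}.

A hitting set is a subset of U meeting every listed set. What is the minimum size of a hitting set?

3

T = {b, c, e} meets every group (each contains at least one member of T), and |T| = 3.
No choice of 2 points meets every group, so 3 is the minimum.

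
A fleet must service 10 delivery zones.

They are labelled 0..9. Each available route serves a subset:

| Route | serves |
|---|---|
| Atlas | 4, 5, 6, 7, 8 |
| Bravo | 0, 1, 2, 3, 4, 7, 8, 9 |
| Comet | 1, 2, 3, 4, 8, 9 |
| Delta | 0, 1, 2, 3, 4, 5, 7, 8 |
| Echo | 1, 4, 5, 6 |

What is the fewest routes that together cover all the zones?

Take {Atlas, Bravo}. Their union is {0, 1, 2, 3, 4, 5, 6, 7, 8, 9}, which is all 10 zones.
No single route has all 10 zones (the largest, Bravo, has 8), so 2 is optimal.

2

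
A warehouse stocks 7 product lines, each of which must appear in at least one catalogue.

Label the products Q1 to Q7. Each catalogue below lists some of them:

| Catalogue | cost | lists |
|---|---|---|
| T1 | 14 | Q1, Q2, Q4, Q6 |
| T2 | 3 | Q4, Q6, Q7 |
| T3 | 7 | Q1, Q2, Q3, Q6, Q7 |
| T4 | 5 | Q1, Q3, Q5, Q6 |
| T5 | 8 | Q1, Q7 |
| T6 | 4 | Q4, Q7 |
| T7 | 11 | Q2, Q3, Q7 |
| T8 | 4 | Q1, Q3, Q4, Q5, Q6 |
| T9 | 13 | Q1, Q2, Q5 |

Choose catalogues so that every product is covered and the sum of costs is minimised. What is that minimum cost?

T3, T8 together cover every product (T3 ∪ T8 = {Q1, Q2, Q3, Q4, Q5, Q6, Q7}); total cost 7 + 4 = 11.
The greedy pick T8, T2, T3 costs 14; no covering selection beats 11.

11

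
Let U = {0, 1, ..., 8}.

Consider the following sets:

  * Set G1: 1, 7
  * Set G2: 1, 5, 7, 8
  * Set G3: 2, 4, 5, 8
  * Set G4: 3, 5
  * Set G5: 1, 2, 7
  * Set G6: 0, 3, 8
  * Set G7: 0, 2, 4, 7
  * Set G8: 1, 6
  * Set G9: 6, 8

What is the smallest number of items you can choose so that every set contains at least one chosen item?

H = {3, 4, 6, 7} meets every set (each contains at least one member of H), and |H| = 4.
No choice of 3 items meets every set, so 4 is the minimum.

4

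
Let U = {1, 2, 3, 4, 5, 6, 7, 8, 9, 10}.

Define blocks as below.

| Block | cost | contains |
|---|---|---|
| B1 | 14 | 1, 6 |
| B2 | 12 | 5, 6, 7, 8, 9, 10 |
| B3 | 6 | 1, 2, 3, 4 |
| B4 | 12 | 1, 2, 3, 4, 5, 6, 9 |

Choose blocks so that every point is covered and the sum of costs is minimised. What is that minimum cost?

18

B2, B3 together cover every point (B2 ∪ B3 = {1, 2, 3, 4, 5, 6, 7, 8, 9, 10}); total cost 12 + 6 = 18.
No covering selection has total cost below 18.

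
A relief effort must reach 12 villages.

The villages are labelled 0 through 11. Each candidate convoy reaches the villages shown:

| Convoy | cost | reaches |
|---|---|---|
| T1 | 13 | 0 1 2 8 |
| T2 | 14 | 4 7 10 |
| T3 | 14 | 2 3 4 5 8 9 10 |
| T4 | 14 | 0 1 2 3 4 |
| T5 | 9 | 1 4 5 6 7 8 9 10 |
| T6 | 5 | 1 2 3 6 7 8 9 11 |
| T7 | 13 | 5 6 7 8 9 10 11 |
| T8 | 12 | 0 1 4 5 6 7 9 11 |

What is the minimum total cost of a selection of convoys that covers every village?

26

T3, T8 together cover every village (T3 ∪ T8 = {0, 1, 2, 3, 4, 5, 6, 7, 8, 9, 10, 11}); total cost 14 + 12 = 26.
No covering selection has total cost below 26.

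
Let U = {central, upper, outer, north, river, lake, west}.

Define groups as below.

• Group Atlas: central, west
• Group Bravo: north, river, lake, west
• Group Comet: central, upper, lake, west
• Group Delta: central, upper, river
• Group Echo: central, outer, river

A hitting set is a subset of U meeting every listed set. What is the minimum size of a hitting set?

H = {river, west} meets every group (each contains at least one member of H), and |H| = 2.
No single point lies in every group, so at least 2 are needed and 2 is optimal.

2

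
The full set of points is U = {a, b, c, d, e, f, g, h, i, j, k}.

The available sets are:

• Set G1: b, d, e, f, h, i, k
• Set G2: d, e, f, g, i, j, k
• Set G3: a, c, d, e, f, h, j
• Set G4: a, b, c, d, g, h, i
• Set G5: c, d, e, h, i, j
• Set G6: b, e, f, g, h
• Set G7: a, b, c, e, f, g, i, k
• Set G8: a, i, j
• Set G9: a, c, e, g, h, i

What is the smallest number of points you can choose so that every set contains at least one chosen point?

2

T = {a, e} meets every set (each contains at least one member of T), and |T| = 2.
The sets G6, G8 are pairwise disjoint, so any hitting set needs a separate point for each — at least 2. Hence 2 is optimal.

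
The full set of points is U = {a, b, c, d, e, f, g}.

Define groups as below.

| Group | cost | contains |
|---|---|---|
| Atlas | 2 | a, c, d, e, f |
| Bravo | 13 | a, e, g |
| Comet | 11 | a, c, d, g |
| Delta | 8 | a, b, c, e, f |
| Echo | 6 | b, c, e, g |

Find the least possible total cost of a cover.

8

Atlas, Echo together cover every point (Atlas ∪ Echo = {a, b, c, d, e, f, g}); total cost 2 + 6 = 8.
No covering selection has total cost below 8.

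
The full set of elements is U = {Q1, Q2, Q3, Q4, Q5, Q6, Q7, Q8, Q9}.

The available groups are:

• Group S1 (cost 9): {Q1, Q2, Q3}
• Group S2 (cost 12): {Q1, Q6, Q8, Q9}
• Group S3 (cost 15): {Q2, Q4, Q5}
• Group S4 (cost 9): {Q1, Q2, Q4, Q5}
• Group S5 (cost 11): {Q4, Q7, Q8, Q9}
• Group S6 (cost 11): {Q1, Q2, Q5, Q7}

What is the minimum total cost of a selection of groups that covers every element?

S1, S2, S4, S5 together cover every element (S1 ∪ S2 ∪ S4 ∪ S5 = {Q1, Q2, Q3, Q4, Q5, Q6, Q7, Q8, Q9}); total cost 9 + 12 + 9 + 11 = 41.
No covering selection has total cost below 41.

41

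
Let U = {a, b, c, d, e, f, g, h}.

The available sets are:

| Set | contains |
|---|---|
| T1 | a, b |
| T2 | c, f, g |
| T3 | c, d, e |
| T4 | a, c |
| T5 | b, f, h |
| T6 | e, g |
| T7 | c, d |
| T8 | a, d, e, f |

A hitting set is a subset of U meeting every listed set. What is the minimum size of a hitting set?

The 3 elements {b, c, e} hit every set.
The sets T5, T6, T7 are pairwise disjoint, so any hitting set needs a separate element for each — at least 3. Hence 3 is optimal.

3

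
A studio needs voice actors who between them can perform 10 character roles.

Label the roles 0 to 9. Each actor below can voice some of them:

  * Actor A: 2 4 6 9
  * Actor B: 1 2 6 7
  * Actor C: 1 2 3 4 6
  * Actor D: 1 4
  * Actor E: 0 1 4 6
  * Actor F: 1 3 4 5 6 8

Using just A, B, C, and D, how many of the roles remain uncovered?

3

Union of A, B, C, D = {1, 2, 3, 4, 6, 7, 9}.
Not covered: 0, 5, 8 — 3 roles.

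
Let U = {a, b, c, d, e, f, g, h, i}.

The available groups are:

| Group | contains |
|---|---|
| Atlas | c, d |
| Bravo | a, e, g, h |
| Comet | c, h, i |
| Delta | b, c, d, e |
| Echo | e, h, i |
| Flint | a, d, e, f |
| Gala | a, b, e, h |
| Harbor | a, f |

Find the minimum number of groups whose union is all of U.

Bravo and Delta and Echo and Flint together: Bravo ∪ Delta ∪ Echo ∪ Flint = {a, b, c, d, e, f, g, h, i} — every item is covered.
No 3 of the 8 groups cover everything (all 56 combinations miss at least one item), so 4 is optimal.

4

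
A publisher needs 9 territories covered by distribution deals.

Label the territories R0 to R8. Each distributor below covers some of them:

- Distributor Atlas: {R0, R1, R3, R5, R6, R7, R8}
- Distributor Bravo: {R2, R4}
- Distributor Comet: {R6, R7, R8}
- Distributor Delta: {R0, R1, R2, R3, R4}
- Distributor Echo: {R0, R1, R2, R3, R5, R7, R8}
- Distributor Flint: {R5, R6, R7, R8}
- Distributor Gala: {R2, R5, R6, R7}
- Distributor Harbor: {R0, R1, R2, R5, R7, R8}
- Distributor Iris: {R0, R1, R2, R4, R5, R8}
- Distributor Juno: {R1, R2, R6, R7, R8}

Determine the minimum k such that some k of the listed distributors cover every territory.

2

Delta and Flint together: Delta ∪ Flint = {R0, R1, R2, R3, R4, R5, R6, R7, R8} — every territory is covered.
No single distributor has all 9 territories (the largest, Atlas, has 7), so 2 is optimal.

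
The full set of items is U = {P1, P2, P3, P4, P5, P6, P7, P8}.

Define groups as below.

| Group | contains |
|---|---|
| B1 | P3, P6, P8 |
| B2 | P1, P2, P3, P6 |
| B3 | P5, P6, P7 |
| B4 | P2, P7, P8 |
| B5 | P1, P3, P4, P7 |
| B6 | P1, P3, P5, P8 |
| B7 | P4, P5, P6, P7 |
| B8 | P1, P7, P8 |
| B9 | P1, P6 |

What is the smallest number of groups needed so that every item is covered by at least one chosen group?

Take {B3, B4, B5}. Their union is {P1, P2, P3, P4, P5, P6, P7, P8}, which is all 8 items.
No 2 of the 9 groups cover everything (all 36 combinations miss at least one item), so 3 is optimal.

3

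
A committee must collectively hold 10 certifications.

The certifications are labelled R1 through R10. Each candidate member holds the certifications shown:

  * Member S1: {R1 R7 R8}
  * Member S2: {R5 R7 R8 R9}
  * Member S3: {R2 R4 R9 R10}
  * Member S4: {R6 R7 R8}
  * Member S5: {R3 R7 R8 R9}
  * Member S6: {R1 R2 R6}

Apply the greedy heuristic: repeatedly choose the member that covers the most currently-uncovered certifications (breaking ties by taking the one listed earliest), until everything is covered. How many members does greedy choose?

Greedy: pick S2 (covers 4 new) → pick S3 (covers 3 new) → pick S6 (covers 2 new) → pick S5 (covers 1 new). Total picks: 4.

4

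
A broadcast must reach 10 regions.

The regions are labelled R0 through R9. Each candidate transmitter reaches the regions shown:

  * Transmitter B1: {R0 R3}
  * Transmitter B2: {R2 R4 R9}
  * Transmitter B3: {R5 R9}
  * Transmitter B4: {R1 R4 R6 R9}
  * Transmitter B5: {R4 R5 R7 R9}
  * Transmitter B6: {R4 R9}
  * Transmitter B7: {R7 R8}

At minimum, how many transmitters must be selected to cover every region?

B1 and B2 and B4 and B5 and B7 together: B1 ∪ B2 ∪ B4 ∪ B5 ∪ B7 = {R0, R1, R2, R3, R4, R5, R6, R7, R8, R9} — every region is covered.
Only B2 contains R2, so B2 is forced; the remaining 7 regions need at least 4 more transmitters (each remaining transmitter adds at most 2) — so at least 5 transmitters are needed, and 5 is optimal.

5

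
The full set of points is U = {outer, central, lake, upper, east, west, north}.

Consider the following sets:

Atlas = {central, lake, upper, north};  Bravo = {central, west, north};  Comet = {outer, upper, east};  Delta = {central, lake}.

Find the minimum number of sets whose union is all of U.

Bravo, Comet, and Delta cover everything between them: the union {outer, central, lake, upper, east, west, north} is all of U.
Only Comet contains outer, so Comet is forced; the remaining 4 points need at least 2 more sets (each remaining set adds at most 3) — so at least 3 sets are needed, and 3 is optimal.

3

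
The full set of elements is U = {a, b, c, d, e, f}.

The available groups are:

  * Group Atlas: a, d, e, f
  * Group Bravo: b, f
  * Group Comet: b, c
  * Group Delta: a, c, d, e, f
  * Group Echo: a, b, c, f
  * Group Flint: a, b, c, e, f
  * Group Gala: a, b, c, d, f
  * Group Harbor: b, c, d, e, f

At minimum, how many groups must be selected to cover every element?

2

Gala and Harbor together: Gala ∪ Harbor = {a, b, c, d, e, f} — every element is covered.
No single group has all 6 elements (the largest, Delta, has 5), so 2 is optimal.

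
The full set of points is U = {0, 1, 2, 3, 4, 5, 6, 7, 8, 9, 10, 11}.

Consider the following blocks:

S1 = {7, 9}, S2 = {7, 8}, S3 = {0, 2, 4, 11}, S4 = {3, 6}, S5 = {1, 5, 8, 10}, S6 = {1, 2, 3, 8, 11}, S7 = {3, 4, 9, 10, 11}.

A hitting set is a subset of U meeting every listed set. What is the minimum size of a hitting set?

H = {3, 4, 8, 9} meets every block (each contains at least one member of H), and |H| = 4.
The blocks S1, S3, S4, S5 are pairwise disjoint, so any hitting set needs a separate point for each — at least 4. Hence 4 is optimal.

4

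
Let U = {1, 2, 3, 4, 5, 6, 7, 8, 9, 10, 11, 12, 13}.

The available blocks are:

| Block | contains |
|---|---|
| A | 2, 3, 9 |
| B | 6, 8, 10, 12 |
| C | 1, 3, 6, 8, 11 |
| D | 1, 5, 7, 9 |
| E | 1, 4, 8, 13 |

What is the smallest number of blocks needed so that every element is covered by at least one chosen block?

5

A and B and C and D and E together: A ∪ B ∪ C ∪ D ∪ E = {1, 2, 3, 4, 5, 6, 7, 8, 9, 10, 11, 12, 13} — every element is covered.
No 4 of the 5 blocks cover everything (all 5 combinations miss at least one element), so 5 is optimal.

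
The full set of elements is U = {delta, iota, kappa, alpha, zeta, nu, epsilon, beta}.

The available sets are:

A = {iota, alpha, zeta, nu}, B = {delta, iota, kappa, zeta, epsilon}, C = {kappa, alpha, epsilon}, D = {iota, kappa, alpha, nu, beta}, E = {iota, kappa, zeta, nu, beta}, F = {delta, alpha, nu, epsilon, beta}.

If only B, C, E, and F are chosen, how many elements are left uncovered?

Union of B, C, E, F = {delta, iota, kappa, alpha, zeta, nu, epsilon, beta} — that's every element, so 0 are uncovered.

0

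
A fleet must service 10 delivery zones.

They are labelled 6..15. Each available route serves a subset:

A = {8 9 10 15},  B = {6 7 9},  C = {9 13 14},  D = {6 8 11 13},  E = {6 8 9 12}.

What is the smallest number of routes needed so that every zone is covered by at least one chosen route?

A and B and C and D and E together: A ∪ B ∪ C ∪ D ∪ E = {6, 7, 8, 9, 10, 11, 12, 13, 14, 15} — every zone is covered.
No 4 of the 5 routes cover everything (all 5 combinations miss at least one zone), so 5 is optimal.

5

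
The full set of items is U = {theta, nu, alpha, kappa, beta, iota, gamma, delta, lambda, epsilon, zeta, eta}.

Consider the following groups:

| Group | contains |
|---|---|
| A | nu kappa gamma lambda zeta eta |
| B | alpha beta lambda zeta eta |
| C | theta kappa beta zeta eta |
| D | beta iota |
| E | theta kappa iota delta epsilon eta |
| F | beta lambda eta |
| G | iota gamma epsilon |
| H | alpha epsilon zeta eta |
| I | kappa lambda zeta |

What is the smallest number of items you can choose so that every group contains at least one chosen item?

T = {iota, zeta, eta} meets every group (each contains at least one member of T), and |T| = 3.
No choice of 2 items meets every group, so 3 is the minimum.

3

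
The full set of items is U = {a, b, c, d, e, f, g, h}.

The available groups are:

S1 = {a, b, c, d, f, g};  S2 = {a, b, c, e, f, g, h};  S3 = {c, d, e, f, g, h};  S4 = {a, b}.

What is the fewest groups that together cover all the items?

S2 and S3 cover everything between them: the union {a, b, c, d, e, f, g, h} is all of U.
No single group has all 8 items (the largest, S2, has 7), so 2 is optimal.

2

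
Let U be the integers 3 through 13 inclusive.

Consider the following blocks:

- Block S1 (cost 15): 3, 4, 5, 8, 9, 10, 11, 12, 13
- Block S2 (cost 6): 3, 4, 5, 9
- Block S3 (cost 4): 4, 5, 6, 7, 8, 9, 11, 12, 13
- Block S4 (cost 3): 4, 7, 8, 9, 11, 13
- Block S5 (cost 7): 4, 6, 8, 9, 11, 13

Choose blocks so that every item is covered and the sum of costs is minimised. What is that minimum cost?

S1, S3 together cover every item (S1 ∪ S3 = {3, 4, 5, 6, 7, 8, 9, 10, 11, 12, 13}); total cost 15 + 4 = 19.
The greedy pick S3, S2, S1 costs 25; no covering selection beats 19.

19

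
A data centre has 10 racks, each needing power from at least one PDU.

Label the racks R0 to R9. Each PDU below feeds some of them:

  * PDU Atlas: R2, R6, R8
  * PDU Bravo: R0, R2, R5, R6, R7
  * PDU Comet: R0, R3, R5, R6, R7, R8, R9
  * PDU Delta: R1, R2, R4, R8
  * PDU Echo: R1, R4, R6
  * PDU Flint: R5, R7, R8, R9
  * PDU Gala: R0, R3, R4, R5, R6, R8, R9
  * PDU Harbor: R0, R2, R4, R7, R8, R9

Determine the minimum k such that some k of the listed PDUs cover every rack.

Take {Comet, Delta}. Their union is {R0, R1, R2, R3, R4, R5, R6, R7, R8, R9}, which is all 10 racks.
No single PDU has all 10 racks (the largest, Comet, has 7), so 2 is optimal.

2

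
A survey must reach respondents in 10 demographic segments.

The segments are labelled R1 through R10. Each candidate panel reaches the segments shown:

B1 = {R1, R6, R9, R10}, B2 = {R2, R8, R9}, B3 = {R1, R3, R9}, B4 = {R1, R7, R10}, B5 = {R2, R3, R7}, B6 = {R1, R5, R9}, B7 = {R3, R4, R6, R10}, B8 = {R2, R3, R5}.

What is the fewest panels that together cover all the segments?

B2 and B5 and B6 and B7 together: B2 ∪ B5 ∪ B6 ∪ B7 = {R1, R2, R3, R4, R5, R6, R7, R8, R9, R10} — every segment is covered.
No 3 of the 8 panels cover everything (all 56 combinations miss at least one segment), so 4 is optimal.

4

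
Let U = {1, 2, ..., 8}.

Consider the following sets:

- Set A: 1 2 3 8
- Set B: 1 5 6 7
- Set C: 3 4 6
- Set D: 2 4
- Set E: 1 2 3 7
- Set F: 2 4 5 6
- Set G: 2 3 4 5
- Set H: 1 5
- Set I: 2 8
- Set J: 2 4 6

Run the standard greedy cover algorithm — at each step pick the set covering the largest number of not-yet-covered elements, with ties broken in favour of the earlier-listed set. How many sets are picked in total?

Greedy: pick A (covers 4 new) → pick B (covers 3 new) → pick C (covers 1 new). Total picks: 3.

3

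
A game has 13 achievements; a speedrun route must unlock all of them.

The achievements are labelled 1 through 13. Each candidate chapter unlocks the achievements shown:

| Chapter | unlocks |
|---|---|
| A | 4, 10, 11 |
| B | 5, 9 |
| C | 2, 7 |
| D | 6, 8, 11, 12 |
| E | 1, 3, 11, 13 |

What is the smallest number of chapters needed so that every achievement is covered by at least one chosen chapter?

A and B and C and D and E together: A ∪ B ∪ C ∪ D ∪ E = {1, 2, 3, 4, 5, 6, 7, 8, 9, 10, 11, 12, 13} — every achievement is covered.
Only A contains 4, so A is forced; the remaining 10 achievements need at least 4 more chapters (each remaining chapter adds at most 3) — so at least 5 chapters are needed, and 5 is optimal.

5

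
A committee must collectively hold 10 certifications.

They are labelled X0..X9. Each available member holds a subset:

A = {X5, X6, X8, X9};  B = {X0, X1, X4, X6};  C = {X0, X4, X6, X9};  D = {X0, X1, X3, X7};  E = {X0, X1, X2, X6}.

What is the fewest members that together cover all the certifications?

4

A and B and D and E together: A ∪ B ∪ D ∪ E = {X0, X1, X2, X3, X4, X5, X6, X7, X8, X9} — every certification is covered.
No 3 of the 5 members cover everything (all 10 combinations miss at least one certification), so 4 is optimal.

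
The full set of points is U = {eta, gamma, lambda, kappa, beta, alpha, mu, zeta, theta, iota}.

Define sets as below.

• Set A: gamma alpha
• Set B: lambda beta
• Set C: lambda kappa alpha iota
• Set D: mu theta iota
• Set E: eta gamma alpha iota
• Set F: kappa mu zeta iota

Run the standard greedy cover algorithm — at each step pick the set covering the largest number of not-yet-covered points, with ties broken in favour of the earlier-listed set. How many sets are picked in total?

Greedy: pick C (covers 4 new) → pick D (covers 2 new) → pick E (covers 2 new) → pick B (covers 1 new) → pick F (covers 1 new). Total picks: 5.
(The true minimum cover uses only 4 sets, so greedy is not optimal here.)

5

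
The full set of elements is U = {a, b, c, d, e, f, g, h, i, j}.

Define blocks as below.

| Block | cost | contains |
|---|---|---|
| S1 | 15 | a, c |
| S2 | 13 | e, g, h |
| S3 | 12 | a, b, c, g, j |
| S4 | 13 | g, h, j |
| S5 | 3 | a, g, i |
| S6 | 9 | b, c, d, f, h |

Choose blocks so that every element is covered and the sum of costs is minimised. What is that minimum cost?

37

S2, S3, S5, S6 together cover every element (S2 ∪ S3 ∪ S5 ∪ S6 = {a, b, c, d, e, f, g, h, i, j}); total cost 13 + 12 + 3 + 9 = 37.
No covering selection has total cost below 37.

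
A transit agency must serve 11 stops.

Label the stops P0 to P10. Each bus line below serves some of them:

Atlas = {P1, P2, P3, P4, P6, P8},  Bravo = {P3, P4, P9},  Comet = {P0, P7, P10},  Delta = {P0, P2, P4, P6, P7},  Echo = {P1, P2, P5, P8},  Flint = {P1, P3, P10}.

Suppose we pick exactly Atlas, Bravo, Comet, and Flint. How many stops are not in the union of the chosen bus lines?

Union of Atlas, Bravo, Comet, Flint = {P0, P1, P2, P3, P4, P6, P7, P8, P9, P10}.
Not covered: P5 — 1 stop.

1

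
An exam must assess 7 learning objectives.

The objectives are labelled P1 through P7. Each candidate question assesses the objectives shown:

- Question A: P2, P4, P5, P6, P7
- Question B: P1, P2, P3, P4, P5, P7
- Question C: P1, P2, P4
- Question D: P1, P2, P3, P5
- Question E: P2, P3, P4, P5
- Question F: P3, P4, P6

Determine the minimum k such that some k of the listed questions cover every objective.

2

B and F together: B ∪ F = {P1, P2, P3, P4, P5, P6, P7} — every objective is covered.
No single question has all 7 objectives (the largest, B, has 6), so 2 is optimal.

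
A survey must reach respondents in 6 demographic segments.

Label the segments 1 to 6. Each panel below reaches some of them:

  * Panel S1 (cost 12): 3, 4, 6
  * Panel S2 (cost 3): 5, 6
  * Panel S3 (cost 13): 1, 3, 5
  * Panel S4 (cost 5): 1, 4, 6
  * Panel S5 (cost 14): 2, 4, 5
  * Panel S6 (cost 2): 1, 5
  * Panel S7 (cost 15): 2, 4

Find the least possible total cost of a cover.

S1, S5, S6 together cover every segment (S1 ∪ S5 ∪ S6 = {1, 2, 3, 4, 5, 6}); total cost 12 + 14 + 2 = 28.
The greedy pick S6, S4, S1, S5 costs 33; no covering selection beats 28.

28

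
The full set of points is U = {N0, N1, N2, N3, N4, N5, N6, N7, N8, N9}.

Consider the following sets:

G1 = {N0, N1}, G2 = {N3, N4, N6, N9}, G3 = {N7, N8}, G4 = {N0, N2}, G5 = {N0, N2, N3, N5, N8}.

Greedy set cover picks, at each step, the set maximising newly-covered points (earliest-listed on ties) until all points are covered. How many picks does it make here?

4

Greedy: pick G5 (covers 5 new) → pick G2 (covers 3 new) → pick G1 (covers 1 new) → pick G3 (covers 1 new). Total picks: 4.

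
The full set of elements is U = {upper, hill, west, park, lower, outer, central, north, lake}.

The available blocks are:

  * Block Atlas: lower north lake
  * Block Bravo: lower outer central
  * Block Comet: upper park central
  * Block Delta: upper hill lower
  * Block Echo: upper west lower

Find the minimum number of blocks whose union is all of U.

Take {Atlas, Bravo, Comet, Delta, Echo}. Their union is {upper, hill, west, park, lower, outer, central, north, lake}, which is all 9 elements.
No 4 of the 5 blocks cover everything (all 5 combinations miss at least one element), so 5 is optimal.

5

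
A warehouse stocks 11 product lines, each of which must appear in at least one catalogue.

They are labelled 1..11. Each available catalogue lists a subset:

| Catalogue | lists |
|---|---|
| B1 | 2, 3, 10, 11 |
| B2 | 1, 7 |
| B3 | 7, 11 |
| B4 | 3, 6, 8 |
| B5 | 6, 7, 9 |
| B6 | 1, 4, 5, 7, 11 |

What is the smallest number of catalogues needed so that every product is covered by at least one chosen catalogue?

Take {B1, B4, B5, B6}. Their union is {1, 2, 3, 4, 5, 6, 7, 8, 9, 10, 11}, which is all 11 products.
No 3 of the 6 catalogues cover everything (all 20 combinations miss at least one product), so 4 is optimal.

4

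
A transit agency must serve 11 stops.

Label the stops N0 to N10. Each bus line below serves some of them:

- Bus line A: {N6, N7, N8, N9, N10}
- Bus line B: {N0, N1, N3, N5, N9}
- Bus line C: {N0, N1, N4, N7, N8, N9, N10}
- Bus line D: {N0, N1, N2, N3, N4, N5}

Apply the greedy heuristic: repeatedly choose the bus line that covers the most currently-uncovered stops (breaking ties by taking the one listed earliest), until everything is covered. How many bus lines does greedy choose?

Greedy: pick C (covers 7 new) → pick D (covers 3 new) → pick A (covers 1 new). Total picks: 3.
(The true minimum cover uses only 2 bus lines, so greedy is not optimal here.)

3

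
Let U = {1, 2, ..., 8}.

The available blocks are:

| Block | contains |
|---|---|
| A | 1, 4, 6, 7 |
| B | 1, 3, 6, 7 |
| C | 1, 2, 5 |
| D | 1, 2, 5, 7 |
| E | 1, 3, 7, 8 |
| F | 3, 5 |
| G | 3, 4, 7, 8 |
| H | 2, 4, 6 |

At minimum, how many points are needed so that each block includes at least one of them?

3

T = {5, 6, 8} meets every block (each contains at least one member of T), and |T| = 3.
No choice of 2 points meets every block, so 3 is the minimum.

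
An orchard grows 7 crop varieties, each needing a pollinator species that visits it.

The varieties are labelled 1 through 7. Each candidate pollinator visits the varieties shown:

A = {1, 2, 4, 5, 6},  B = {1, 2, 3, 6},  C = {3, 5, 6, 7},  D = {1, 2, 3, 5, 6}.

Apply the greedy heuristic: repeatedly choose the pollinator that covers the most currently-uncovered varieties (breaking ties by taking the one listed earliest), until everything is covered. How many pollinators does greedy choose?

Greedy: pick A (covers 5 new) → pick C (covers 2 new). Total picks: 2.

2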